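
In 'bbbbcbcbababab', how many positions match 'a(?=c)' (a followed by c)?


Lookahead 'a(?=c)' matches 'a' only when followed by 'c'.
String: 'bbbbcbcbababab'
Checking each position where char is 'a':
  pos 8: 'a' -> no (next='b')
  pos 10: 'a' -> no (next='b')
  pos 12: 'a' -> no (next='b')
Matching positions: []
Count: 0

0


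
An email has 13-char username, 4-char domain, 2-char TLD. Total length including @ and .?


An email address has format: username@domain.tld
Username length: 13
'@' character: 1
Domain length: 4
'.' character: 1
TLD length: 2
Total = 13 + 1 + 4 + 1 + 2 = 21

21


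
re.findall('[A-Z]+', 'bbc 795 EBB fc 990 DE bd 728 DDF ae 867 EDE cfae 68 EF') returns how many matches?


Pattern '[A-Z]+' finds one or more uppercase letters.
Text: 'bbc 795 EBB fc 990 DE bd 728 DDF ae 867 EDE cfae 68 EF'
Scanning for matches:
  Match 1: 'EBB'
  Match 2: 'DE'
  Match 3: 'DDF'
  Match 4: 'EDE'
  Match 5: 'EF'
Total matches: 5

5


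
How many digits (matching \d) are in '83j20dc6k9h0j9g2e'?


\d matches any digit 0-9.
Scanning '83j20dc6k9h0j9g2e':
  pos 0: '8' -> DIGIT
  pos 1: '3' -> DIGIT
  pos 3: '2' -> DIGIT
  pos 4: '0' -> DIGIT
  pos 7: '6' -> DIGIT
  pos 9: '9' -> DIGIT
  pos 11: '0' -> DIGIT
  pos 13: '9' -> DIGIT
  pos 15: '2' -> DIGIT
Digits found: ['8', '3', '2', '0', '6', '9', '0', '9', '2']
Total: 9

9


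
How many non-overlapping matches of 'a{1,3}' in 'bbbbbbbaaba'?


Pattern 'a{1,3}' matches between 1 and 3 consecutive a's (greedy).
String: 'bbbbbbbaaba'
Finding runs of a's and applying greedy matching:
  Run at pos 7: 'aa' (length 2)
  Run at pos 10: 'a' (length 1)
Matches: ['aa', 'a']
Count: 2

2


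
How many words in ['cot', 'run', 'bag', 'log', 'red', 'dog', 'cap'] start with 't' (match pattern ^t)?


Pattern ^t anchors to start of word. Check which words begin with 't':
  'cot' -> no
  'run' -> no
  'bag' -> no
  'log' -> no
  'red' -> no
  'dog' -> no
  'cap' -> no
Matching words: []
Count: 0

0


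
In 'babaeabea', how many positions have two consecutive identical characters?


Looking for consecutive identical characters in 'babaeabea':
  pos 0-1: 'b' vs 'a' -> different
  pos 1-2: 'a' vs 'b' -> different
  pos 2-3: 'b' vs 'a' -> different
  pos 3-4: 'a' vs 'e' -> different
  pos 4-5: 'e' vs 'a' -> different
  pos 5-6: 'a' vs 'b' -> different
  pos 6-7: 'b' vs 'e' -> different
  pos 7-8: 'e' vs 'a' -> different
Consecutive identical pairs: []
Count: 0

0


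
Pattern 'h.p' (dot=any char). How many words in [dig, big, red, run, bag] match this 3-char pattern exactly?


Pattern 'h.p' means: starts with 'h', any single char, ends with 'p'.
Checking each word (must be exactly 3 chars):
  'dig' (len=3): no
  'big' (len=3): no
  'red' (len=3): no
  'run' (len=3): no
  'bag' (len=3): no
Matching words: []
Total: 0

0


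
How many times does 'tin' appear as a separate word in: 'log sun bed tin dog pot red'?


Scanning each word for exact match 'tin':
  Word 1: 'log' -> no
  Word 2: 'sun' -> no
  Word 3: 'bed' -> no
  Word 4: 'tin' -> MATCH
  Word 5: 'dog' -> no
  Word 6: 'pot' -> no
  Word 7: 'red' -> no
Total matches: 1

1


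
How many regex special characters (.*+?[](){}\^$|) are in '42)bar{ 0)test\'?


Regex special characters are: . * + ? [ ] ( ) { } \ ^ $ |
Scanning '42)bar{ 0)test\':
  pos 2: ')' -> SPECIAL
  pos 6: '{' -> SPECIAL
  pos 9: ')' -> SPECIAL
  pos 14: '\' -> SPECIAL
Special chars found: [')', '{', ')', '\\']
Total: 4

4


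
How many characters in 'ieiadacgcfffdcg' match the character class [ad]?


Character class [ad] matches any of: {a, d}
Scanning string 'ieiadacgcfffdcg' character by character:
  pos 0: 'i' -> no
  pos 1: 'e' -> no
  pos 2: 'i' -> no
  pos 3: 'a' -> MATCH
  pos 4: 'd' -> MATCH
  pos 5: 'a' -> MATCH
  pos 6: 'c' -> no
  pos 7: 'g' -> no
  pos 8: 'c' -> no
  pos 9: 'f' -> no
  pos 10: 'f' -> no
  pos 11: 'f' -> no
  pos 12: 'd' -> MATCH
  pos 13: 'c' -> no
  pos 14: 'g' -> no
Total matches: 4

4


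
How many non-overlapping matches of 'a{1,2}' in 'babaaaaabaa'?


Pattern 'a{1,2}' matches between 1 and 2 consecutive a's (greedy).
String: 'babaaaaabaa'
Finding runs of a's and applying greedy matching:
  Run at pos 1: 'a' (length 1)
  Run at pos 3: 'aaaaa' (length 5)
  Run at pos 9: 'aa' (length 2)
Matches: ['a', 'aa', 'aa', 'a', 'aa']
Count: 5

5


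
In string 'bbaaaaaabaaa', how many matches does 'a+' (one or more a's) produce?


Pattern 'a+' matches one or more consecutive a's.
String: 'bbaaaaaabaaa'
Scanning for runs of a:
  Match 1: 'aaaaaa' (length 6)
  Match 2: 'aaa' (length 3)
Total matches: 2

2


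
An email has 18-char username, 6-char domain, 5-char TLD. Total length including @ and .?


An email address has format: username@domain.tld
Username length: 18
'@' character: 1
Domain length: 6
'.' character: 1
TLD length: 5
Total = 18 + 1 + 6 + 1 + 5 = 31

31


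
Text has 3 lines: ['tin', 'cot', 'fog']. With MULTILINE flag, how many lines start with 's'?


With MULTILINE flag, ^ matches the start of each line.
Lines: ['tin', 'cot', 'fog']
Checking which lines start with 's':
  Line 1: 'tin' -> no
  Line 2: 'cot' -> no
  Line 3: 'fog' -> no
Matching lines: []
Count: 0

0


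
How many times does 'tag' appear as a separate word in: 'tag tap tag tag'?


Scanning each word for exact match 'tag':
  Word 1: 'tag' -> MATCH
  Word 2: 'tap' -> no
  Word 3: 'tag' -> MATCH
  Word 4: 'tag' -> MATCH
Total matches: 3

3


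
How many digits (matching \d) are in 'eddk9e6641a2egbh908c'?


\d matches any digit 0-9.
Scanning 'eddk9e6641a2egbh908c':
  pos 4: '9' -> DIGIT
  pos 6: '6' -> DIGIT
  pos 7: '6' -> DIGIT
  pos 8: '4' -> DIGIT
  pos 9: '1' -> DIGIT
  pos 11: '2' -> DIGIT
  pos 16: '9' -> DIGIT
  pos 17: '0' -> DIGIT
  pos 18: '8' -> DIGIT
Digits found: ['9', '6', '6', '4', '1', '2', '9', '0', '8']
Total: 9

9


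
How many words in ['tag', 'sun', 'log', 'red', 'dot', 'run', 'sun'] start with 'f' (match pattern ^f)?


Pattern ^f anchors to start of word. Check which words begin with 'f':
  'tag' -> no
  'sun' -> no
  'log' -> no
  'red' -> no
  'dot' -> no
  'run' -> no
  'sun' -> no
Matching words: []
Count: 0

0


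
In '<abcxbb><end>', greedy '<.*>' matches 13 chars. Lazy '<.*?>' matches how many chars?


Greedy '<.*>' tries to match as MUCH as possible.
Lazy '<.*?>' tries to match as LITTLE as possible.

String: '<abcxbb><end>'
Greedy '<.*>' starts at first '<' and extends to the LAST '>': '<abcxbb><end>' (13 chars)
Lazy '<.*?>' starts at first '<' and stops at the FIRST '>': '<abcxbb>' (8 chars)

8


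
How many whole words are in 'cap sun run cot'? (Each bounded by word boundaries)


Word boundaries (\b) mark the start/end of each word.
Text: 'cap sun run cot'
Splitting by whitespace:
  Word 1: 'cap'
  Word 2: 'sun'
  Word 3: 'run'
  Word 4: 'cot'
Total whole words: 4

4


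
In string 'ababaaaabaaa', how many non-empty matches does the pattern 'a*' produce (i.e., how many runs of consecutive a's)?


Pattern 'a*' matches zero or more a's. We want non-empty runs of consecutive a's.
String: 'ababaaaabaaa'
Walking through the string to find runs of a's:
  Run 1: positions 0-0 -> 'a'
  Run 2: positions 2-2 -> 'a'
  Run 3: positions 4-7 -> 'aaaa'
  Run 4: positions 9-11 -> 'aaa'
Non-empty runs found: ['a', 'a', 'aaaa', 'aaa']
Count: 4

4


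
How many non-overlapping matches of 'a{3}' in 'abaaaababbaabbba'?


Pattern 'a{3}' matches exactly 3 consecutive a's (greedy, non-overlapping).
String: 'abaaaababbaabbba'
Scanning for runs of a's:
  Run at pos 0: 'a' (length 1) -> 0 match(es)
  Run at pos 2: 'aaaa' (length 4) -> 1 match(es)
  Run at pos 7: 'a' (length 1) -> 0 match(es)
  Run at pos 10: 'aa' (length 2) -> 0 match(es)
  Run at pos 15: 'a' (length 1) -> 0 match(es)
Matches found: ['aaa']
Total: 1

1


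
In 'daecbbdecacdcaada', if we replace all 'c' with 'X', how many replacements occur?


re.sub('c', 'X', text) replaces every occurrence of 'c' with 'X'.
Text: 'daecbbdecacdcaada'
Scanning for 'c':
  pos 3: 'c' -> replacement #1
  pos 8: 'c' -> replacement #2
  pos 10: 'c' -> replacement #3
  pos 12: 'c' -> replacement #4
Total replacements: 4

4


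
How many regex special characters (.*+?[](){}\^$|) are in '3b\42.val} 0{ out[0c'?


Regex special characters are: . * + ? [ ] ( ) { } \ ^ $ |
Scanning '3b\42.val} 0{ out[0c':
  pos 2: '\' -> SPECIAL
  pos 5: '.' -> SPECIAL
  pos 9: '}' -> SPECIAL
  pos 12: '{' -> SPECIAL
  pos 17: '[' -> SPECIAL
Special chars found: ['\\', '.', '}', '{', '[']
Total: 5

5


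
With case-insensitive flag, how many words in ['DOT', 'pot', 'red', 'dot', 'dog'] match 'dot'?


Case-insensitive matching: compare each word's lowercase form to 'dot'.
  'DOT' -> lower='dot' -> MATCH
  'pot' -> lower='pot' -> no
  'red' -> lower='red' -> no
  'dot' -> lower='dot' -> MATCH
  'dog' -> lower='dog' -> no
Matches: ['DOT', 'dot']
Count: 2

2


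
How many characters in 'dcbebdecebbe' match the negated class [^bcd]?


Negated class [^bcd] matches any char NOT in {b, c, d}
Scanning 'dcbebdecebbe':
  pos 0: 'd' -> no (excluded)
  pos 1: 'c' -> no (excluded)
  pos 2: 'b' -> no (excluded)
  pos 3: 'e' -> MATCH
  pos 4: 'b' -> no (excluded)
  pos 5: 'd' -> no (excluded)
  pos 6: 'e' -> MATCH
  pos 7: 'c' -> no (excluded)
  pos 8: 'e' -> MATCH
  pos 9: 'b' -> no (excluded)
  pos 10: 'b' -> no (excluded)
  pos 11: 'e' -> MATCH
Total matches: 4

4


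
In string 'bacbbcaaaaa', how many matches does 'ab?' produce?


Pattern 'ab?' matches 'a' optionally followed by 'b'.
String: 'bacbbcaaaaa'
Scanning left to right for 'a' then checking next char:
  Match 1: 'a' (a not followed by b)
  Match 2: 'a' (a not followed by b)
  Match 3: 'a' (a not followed by b)
  Match 4: 'a' (a not followed by b)
  Match 5: 'a' (a not followed by b)
  Match 6: 'a' (a not followed by b)
Total matches: 6

6


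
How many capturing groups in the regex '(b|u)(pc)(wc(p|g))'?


To count capturing groups, count each '(' that starts a group.
Pattern: '(b|u)(pc)(wc(p|g))'
Walking through the pattern:
  Position 0: '(' -> group #1
  Position 5: '(' -> group #2
  Position 9: '(' -> group #3
  Position 12: '(' -> group #4
Total capturing groups: 4

4


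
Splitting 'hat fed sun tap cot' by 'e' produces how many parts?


Splitting by 'e' breaks the string at each occurrence of the separator.
Text: 'hat fed sun tap cot'
Parts after split:
  Part 1: 'hat f'
  Part 2: 'd sun tap cot'
Total parts: 2

2


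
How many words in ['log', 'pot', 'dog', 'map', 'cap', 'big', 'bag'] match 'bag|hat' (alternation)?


Alternation 'bag|hat' matches either 'bag' or 'hat'.
Checking each word:
  'log' -> no
  'pot' -> no
  'dog' -> no
  'map' -> no
  'cap' -> no
  'big' -> no
  'bag' -> MATCH
Matches: ['bag']
Count: 1

1


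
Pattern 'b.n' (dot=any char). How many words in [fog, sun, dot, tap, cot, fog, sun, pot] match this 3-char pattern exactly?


Pattern 'b.n' means: starts with 'b', any single char, ends with 'n'.
Checking each word (must be exactly 3 chars):
  'fog' (len=3): no
  'sun' (len=3): no
  'dot' (len=3): no
  'tap' (len=3): no
  'cot' (len=3): no
  'fog' (len=3): no
  'sun' (len=3): no
  'pot' (len=3): no
Matching words: []
Total: 0

0


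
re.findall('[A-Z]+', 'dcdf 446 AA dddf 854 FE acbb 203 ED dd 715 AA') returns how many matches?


Pattern '[A-Z]+' finds one or more uppercase letters.
Text: 'dcdf 446 AA dddf 854 FE acbb 203 ED dd 715 AA'
Scanning for matches:
  Match 1: 'AA'
  Match 2: 'FE'
  Match 3: 'ED'
  Match 4: 'AA'
Total matches: 4

4


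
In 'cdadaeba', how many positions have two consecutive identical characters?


Looking for consecutive identical characters in 'cdadaeba':
  pos 0-1: 'c' vs 'd' -> different
  pos 1-2: 'd' vs 'a' -> different
  pos 2-3: 'a' vs 'd' -> different
  pos 3-4: 'd' vs 'a' -> different
  pos 4-5: 'a' vs 'e' -> different
  pos 5-6: 'e' vs 'b' -> different
  pos 6-7: 'b' vs 'a' -> different
Consecutive identical pairs: []
Count: 0

0


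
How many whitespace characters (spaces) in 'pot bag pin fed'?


\s matches whitespace characters (spaces, tabs, etc.).
Text: 'pot bag pin fed'
This text has 4 words separated by spaces.
Number of spaces = number of words - 1 = 4 - 1 = 3

3


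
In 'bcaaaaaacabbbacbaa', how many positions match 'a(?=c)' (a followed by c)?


Lookahead 'a(?=c)' matches 'a' only when followed by 'c'.
String: 'bcaaaaaacabbbacbaa'
Checking each position where char is 'a':
  pos 2: 'a' -> no (next='a')
  pos 3: 'a' -> no (next='a')
  pos 4: 'a' -> no (next='a')
  pos 5: 'a' -> no (next='a')
  pos 6: 'a' -> no (next='a')
  pos 7: 'a' -> MATCH (next='c')
  pos 9: 'a' -> no (next='b')
  pos 13: 'a' -> MATCH (next='c')
  pos 16: 'a' -> no (next='a')
Matching positions: [7, 13]
Count: 2

2


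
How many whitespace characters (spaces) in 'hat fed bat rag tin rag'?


\s matches whitespace characters (spaces, tabs, etc.).
Text: 'hat fed bat rag tin rag'
This text has 6 words separated by spaces.
Number of spaces = number of words - 1 = 6 - 1 = 5

5


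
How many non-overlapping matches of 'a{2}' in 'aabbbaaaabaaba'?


Pattern 'a{2}' matches exactly 2 consecutive a's (greedy, non-overlapping).
String: 'aabbbaaaabaaba'
Scanning for runs of a's:
  Run at pos 0: 'aa' (length 2) -> 1 match(es)
  Run at pos 5: 'aaaa' (length 4) -> 2 match(es)
  Run at pos 10: 'aa' (length 2) -> 1 match(es)
  Run at pos 13: 'a' (length 1) -> 0 match(es)
Matches found: ['aa', 'aa', 'aa', 'aa']
Total: 4

4


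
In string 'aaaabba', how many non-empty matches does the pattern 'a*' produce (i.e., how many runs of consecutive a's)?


Pattern 'a*' matches zero or more a's. We want non-empty runs of consecutive a's.
String: 'aaaabba'
Walking through the string to find runs of a's:
  Run 1: positions 0-3 -> 'aaaa'
  Run 2: positions 6-6 -> 'a'
Non-empty runs found: ['aaaa', 'a']
Count: 2

2


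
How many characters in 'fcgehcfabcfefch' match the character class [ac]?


Character class [ac] matches any of: {a, c}
Scanning string 'fcgehcfabcfefch' character by character:
  pos 0: 'f' -> no
  pos 1: 'c' -> MATCH
  pos 2: 'g' -> no
  pos 3: 'e' -> no
  pos 4: 'h' -> no
  pos 5: 'c' -> MATCH
  pos 6: 'f' -> no
  pos 7: 'a' -> MATCH
  pos 8: 'b' -> no
  pos 9: 'c' -> MATCH
  pos 10: 'f' -> no
  pos 11: 'e' -> no
  pos 12: 'f' -> no
  pos 13: 'c' -> MATCH
  pos 14: 'h' -> no
Total matches: 5

5


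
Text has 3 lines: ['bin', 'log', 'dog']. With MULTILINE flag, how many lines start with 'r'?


With MULTILINE flag, ^ matches the start of each line.
Lines: ['bin', 'log', 'dog']
Checking which lines start with 'r':
  Line 1: 'bin' -> no
  Line 2: 'log' -> no
  Line 3: 'dog' -> no
Matching lines: []
Count: 0

0


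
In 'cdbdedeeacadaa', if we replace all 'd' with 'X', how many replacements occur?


re.sub('d', 'X', text) replaces every occurrence of 'd' with 'X'.
Text: 'cdbdedeeacadaa'
Scanning for 'd':
  pos 1: 'd' -> replacement #1
  pos 3: 'd' -> replacement #2
  pos 5: 'd' -> replacement #3
  pos 11: 'd' -> replacement #4
Total replacements: 4

4


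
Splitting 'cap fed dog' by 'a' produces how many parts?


Splitting by 'a' breaks the string at each occurrence of the separator.
Text: 'cap fed dog'
Parts after split:
  Part 1: 'c'
  Part 2: 'p fed dog'
Total parts: 2

2


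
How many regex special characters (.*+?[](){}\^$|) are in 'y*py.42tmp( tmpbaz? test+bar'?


Regex special characters are: . * + ? [ ] ( ) { } \ ^ $ |
Scanning 'y*py.42tmp( tmpbaz? test+bar':
  pos 1: '*' -> SPECIAL
  pos 4: '.' -> SPECIAL
  pos 10: '(' -> SPECIAL
  pos 18: '?' -> SPECIAL
  pos 24: '+' -> SPECIAL
Special chars found: ['*', '.', '(', '?', '+']
Total: 5

5


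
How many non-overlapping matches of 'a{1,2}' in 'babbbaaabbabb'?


Pattern 'a{1,2}' matches between 1 and 2 consecutive a's (greedy).
String: 'babbbaaabbabb'
Finding runs of a's and applying greedy matching:
  Run at pos 1: 'a' (length 1)
  Run at pos 5: 'aaa' (length 3)
  Run at pos 10: 'a' (length 1)
Matches: ['a', 'aa', 'a', 'a']
Count: 4

4


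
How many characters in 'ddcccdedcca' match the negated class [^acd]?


Negated class [^acd] matches any char NOT in {a, c, d}
Scanning 'ddcccdedcca':
  pos 0: 'd' -> no (excluded)
  pos 1: 'd' -> no (excluded)
  pos 2: 'c' -> no (excluded)
  pos 3: 'c' -> no (excluded)
  pos 4: 'c' -> no (excluded)
  pos 5: 'd' -> no (excluded)
  pos 6: 'e' -> MATCH
  pos 7: 'd' -> no (excluded)
  pos 8: 'c' -> no (excluded)
  pos 9: 'c' -> no (excluded)
  pos 10: 'a' -> no (excluded)
Total matches: 1

1


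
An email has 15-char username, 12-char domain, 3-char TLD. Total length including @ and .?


An email address has format: username@domain.tld
Username length: 15
'@' character: 1
Domain length: 12
'.' character: 1
TLD length: 3
Total = 15 + 1 + 12 + 1 + 3 = 32

32


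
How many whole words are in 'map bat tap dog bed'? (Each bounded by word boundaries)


Word boundaries (\b) mark the start/end of each word.
Text: 'map bat tap dog bed'
Splitting by whitespace:
  Word 1: 'map'
  Word 2: 'bat'
  Word 3: 'tap'
  Word 4: 'dog'
  Word 5: 'bed'
Total whole words: 5

5


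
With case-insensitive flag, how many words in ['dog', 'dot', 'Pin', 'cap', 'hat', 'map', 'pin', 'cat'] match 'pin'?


Case-insensitive matching: compare each word's lowercase form to 'pin'.
  'dog' -> lower='dog' -> no
  'dot' -> lower='dot' -> no
  'Pin' -> lower='pin' -> MATCH
  'cap' -> lower='cap' -> no
  'hat' -> lower='hat' -> no
  'map' -> lower='map' -> no
  'pin' -> lower='pin' -> MATCH
  'cat' -> lower='cat' -> no
Matches: ['Pin', 'pin']
Count: 2

2


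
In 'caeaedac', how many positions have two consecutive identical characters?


Looking for consecutive identical characters in 'caeaedac':
  pos 0-1: 'c' vs 'a' -> different
  pos 1-2: 'a' vs 'e' -> different
  pos 2-3: 'e' vs 'a' -> different
  pos 3-4: 'a' vs 'e' -> different
  pos 4-5: 'e' vs 'd' -> different
  pos 5-6: 'd' vs 'a' -> different
  pos 6-7: 'a' vs 'c' -> different
Consecutive identical pairs: []
Count: 0

0


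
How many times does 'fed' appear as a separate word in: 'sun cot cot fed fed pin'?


Scanning each word for exact match 'fed':
  Word 1: 'sun' -> no
  Word 2: 'cot' -> no
  Word 3: 'cot' -> no
  Word 4: 'fed' -> MATCH
  Word 5: 'fed' -> MATCH
  Word 6: 'pin' -> no
Total matches: 2

2


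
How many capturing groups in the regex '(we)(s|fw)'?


To count capturing groups, count each '(' that starts a group.
Pattern: '(we)(s|fw)'
Walking through the pattern:
  Position 0: '(' -> group #1
  Position 4: '(' -> group #2
Total capturing groups: 2

2


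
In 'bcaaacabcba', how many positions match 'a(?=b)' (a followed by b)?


Lookahead 'a(?=b)' matches 'a' only when followed by 'b'.
String: 'bcaaacabcba'
Checking each position where char is 'a':
  pos 2: 'a' -> no (next='a')
  pos 3: 'a' -> no (next='a')
  pos 4: 'a' -> no (next='c')
  pos 6: 'a' -> MATCH (next='b')
Matching positions: [6]
Count: 1

1


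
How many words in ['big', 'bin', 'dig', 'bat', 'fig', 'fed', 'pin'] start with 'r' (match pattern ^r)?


Pattern ^r anchors to start of word. Check which words begin with 'r':
  'big' -> no
  'bin' -> no
  'dig' -> no
  'bat' -> no
  'fig' -> no
  'fed' -> no
  'pin' -> no
Matching words: []
Count: 0

0


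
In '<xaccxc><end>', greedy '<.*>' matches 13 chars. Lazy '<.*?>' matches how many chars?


Greedy '<.*>' tries to match as MUCH as possible.
Lazy '<.*?>' tries to match as LITTLE as possible.

String: '<xaccxc><end>'
Greedy '<.*>' starts at first '<' and extends to the LAST '>': '<xaccxc><end>' (13 chars)
Lazy '<.*?>' starts at first '<' and stops at the FIRST '>': '<xaccxc>' (8 chars)

8


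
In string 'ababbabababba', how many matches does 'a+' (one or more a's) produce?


Pattern 'a+' matches one or more consecutive a's.
String: 'ababbabababba'
Scanning for runs of a:
  Match 1: 'a' (length 1)
  Match 2: 'a' (length 1)
  Match 3: 'a' (length 1)
  Match 4: 'a' (length 1)
  Match 5: 'a' (length 1)
  Match 6: 'a' (length 1)
Total matches: 6

6


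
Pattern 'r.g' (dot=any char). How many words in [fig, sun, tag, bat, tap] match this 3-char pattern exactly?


Pattern 'r.g' means: starts with 'r', any single char, ends with 'g'.
Checking each word (must be exactly 3 chars):
  'fig' (len=3): no
  'sun' (len=3): no
  'tag' (len=3): no
  'bat' (len=3): no
  'tap' (len=3): no
Matching words: []
Total: 0

0


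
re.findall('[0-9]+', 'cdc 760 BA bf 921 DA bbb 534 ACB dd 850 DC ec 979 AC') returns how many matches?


Pattern '[0-9]+' finds one or more digits.
Text: 'cdc 760 BA bf 921 DA bbb 534 ACB dd 850 DC ec 979 AC'
Scanning for matches:
  Match 1: '760'
  Match 2: '921'
  Match 3: '534'
  Match 4: '850'
  Match 5: '979'
Total matches: 5

5


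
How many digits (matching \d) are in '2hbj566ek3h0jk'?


\d matches any digit 0-9.
Scanning '2hbj566ek3h0jk':
  pos 0: '2' -> DIGIT
  pos 4: '5' -> DIGIT
  pos 5: '6' -> DIGIT
  pos 6: '6' -> DIGIT
  pos 9: '3' -> DIGIT
  pos 11: '0' -> DIGIT
Digits found: ['2', '5', '6', '6', '3', '0']
Total: 6

6


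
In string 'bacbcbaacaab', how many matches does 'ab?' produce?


Pattern 'ab?' matches 'a' optionally followed by 'b'.
String: 'bacbcbaacaab'
Scanning left to right for 'a' then checking next char:
  Match 1: 'a' (a not followed by b)
  Match 2: 'a' (a not followed by b)
  Match 3: 'a' (a not followed by b)
  Match 4: 'a' (a not followed by b)
  Match 5: 'ab' (a followed by b)
Total matches: 5

5


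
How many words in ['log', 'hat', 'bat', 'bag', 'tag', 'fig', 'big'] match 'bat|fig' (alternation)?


Alternation 'bat|fig' matches either 'bat' or 'fig'.
Checking each word:
  'log' -> no
  'hat' -> no
  'bat' -> MATCH
  'bag' -> no
  'tag' -> no
  'fig' -> MATCH
  'big' -> no
Matches: ['bat', 'fig']
Count: 2

2


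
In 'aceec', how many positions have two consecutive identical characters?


Looking for consecutive identical characters in 'aceec':
  pos 0-1: 'a' vs 'c' -> different
  pos 1-2: 'c' vs 'e' -> different
  pos 2-3: 'e' vs 'e' -> MATCH ('ee')
  pos 3-4: 'e' vs 'c' -> different
Consecutive identical pairs: ['ee']
Count: 1

1


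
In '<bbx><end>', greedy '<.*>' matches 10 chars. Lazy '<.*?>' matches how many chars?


Greedy '<.*>' tries to match as MUCH as possible.
Lazy '<.*?>' tries to match as LITTLE as possible.

String: '<bbx><end>'
Greedy '<.*>' starts at first '<' and extends to the LAST '>': '<bbx><end>' (10 chars)
Lazy '<.*?>' starts at first '<' and stops at the FIRST '>': '<bbx>' (5 chars)

5


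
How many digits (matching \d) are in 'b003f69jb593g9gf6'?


\d matches any digit 0-9.
Scanning 'b003f69jb593g9gf6':
  pos 1: '0' -> DIGIT
  pos 2: '0' -> DIGIT
  pos 3: '3' -> DIGIT
  pos 5: '6' -> DIGIT
  pos 6: '9' -> DIGIT
  pos 9: '5' -> DIGIT
  pos 10: '9' -> DIGIT
  pos 11: '3' -> DIGIT
  pos 13: '9' -> DIGIT
  pos 16: '6' -> DIGIT
Digits found: ['0', '0', '3', '6', '9', '5', '9', '3', '9', '6']
Total: 10

10


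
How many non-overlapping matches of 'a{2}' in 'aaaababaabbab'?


Pattern 'a{2}' matches exactly 2 consecutive a's (greedy, non-overlapping).
String: 'aaaababaabbab'
Scanning for runs of a's:
  Run at pos 0: 'aaaa' (length 4) -> 2 match(es)
  Run at pos 5: 'a' (length 1) -> 0 match(es)
  Run at pos 7: 'aa' (length 2) -> 1 match(es)
  Run at pos 11: 'a' (length 1) -> 0 match(es)
Matches found: ['aa', 'aa', 'aa']
Total: 3

3


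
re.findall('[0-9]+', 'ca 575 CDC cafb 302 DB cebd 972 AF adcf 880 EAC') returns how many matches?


Pattern '[0-9]+' finds one or more digits.
Text: 'ca 575 CDC cafb 302 DB cebd 972 AF adcf 880 EAC'
Scanning for matches:
  Match 1: '575'
  Match 2: '302'
  Match 3: '972'
  Match 4: '880'
Total matches: 4

4


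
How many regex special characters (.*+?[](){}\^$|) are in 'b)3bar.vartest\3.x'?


Regex special characters are: . * + ? [ ] ( ) { } \ ^ $ |
Scanning 'b)3bar.vartest\3.x':
  pos 1: ')' -> SPECIAL
  pos 6: '.' -> SPECIAL
  pos 14: '\' -> SPECIAL
  pos 16: '.' -> SPECIAL
Special chars found: [')', '.', '\\', '.']
Total: 4

4


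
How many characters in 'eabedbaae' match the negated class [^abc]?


Negated class [^abc] matches any char NOT in {a, b, c}
Scanning 'eabedbaae':
  pos 0: 'e' -> MATCH
  pos 1: 'a' -> no (excluded)
  pos 2: 'b' -> no (excluded)
  pos 3: 'e' -> MATCH
  pos 4: 'd' -> MATCH
  pos 5: 'b' -> no (excluded)
  pos 6: 'a' -> no (excluded)
  pos 7: 'a' -> no (excluded)
  pos 8: 'e' -> MATCH
Total matches: 4

4


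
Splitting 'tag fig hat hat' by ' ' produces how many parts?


Splitting by ' ' breaks the string at each occurrence of the separator.
Text: 'tag fig hat hat'
Parts after split:
  Part 1: 'tag'
  Part 2: 'fig'
  Part 3: 'hat'
  Part 4: 'hat'
Total parts: 4

4


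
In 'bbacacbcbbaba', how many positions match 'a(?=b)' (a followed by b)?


Lookahead 'a(?=b)' matches 'a' only when followed by 'b'.
String: 'bbacacbcbbaba'
Checking each position where char is 'a':
  pos 2: 'a' -> no (next='c')
  pos 4: 'a' -> no (next='c')
  pos 10: 'a' -> MATCH (next='b')
Matching positions: [10]
Count: 1

1


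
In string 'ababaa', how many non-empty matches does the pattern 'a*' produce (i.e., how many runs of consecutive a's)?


Pattern 'a*' matches zero or more a's. We want non-empty runs of consecutive a's.
String: 'ababaa'
Walking through the string to find runs of a's:
  Run 1: positions 0-0 -> 'a'
  Run 2: positions 2-2 -> 'a'
  Run 3: positions 4-5 -> 'aa'
Non-empty runs found: ['a', 'a', 'aa']
Count: 3

3


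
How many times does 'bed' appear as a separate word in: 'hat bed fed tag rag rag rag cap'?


Scanning each word for exact match 'bed':
  Word 1: 'hat' -> no
  Word 2: 'bed' -> MATCH
  Word 3: 'fed' -> no
  Word 4: 'tag' -> no
  Word 5: 'rag' -> no
  Word 6: 'rag' -> no
  Word 7: 'rag' -> no
  Word 8: 'cap' -> no
Total matches: 1

1


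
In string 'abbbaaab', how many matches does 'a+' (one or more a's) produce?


Pattern 'a+' matches one or more consecutive a's.
String: 'abbbaaab'
Scanning for runs of a:
  Match 1: 'a' (length 1)
  Match 2: 'aaa' (length 3)
Total matches: 2

2


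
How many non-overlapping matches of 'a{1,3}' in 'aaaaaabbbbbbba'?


Pattern 'a{1,3}' matches between 1 and 3 consecutive a's (greedy).
String: 'aaaaaabbbbbbba'
Finding runs of a's and applying greedy matching:
  Run at pos 0: 'aaaaaa' (length 6)
  Run at pos 13: 'a' (length 1)
Matches: ['aaa', 'aaa', 'a']
Count: 3

3


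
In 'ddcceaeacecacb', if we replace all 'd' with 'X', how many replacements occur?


re.sub('d', 'X', text) replaces every occurrence of 'd' with 'X'.
Text: 'ddcceaeacecacb'
Scanning for 'd':
  pos 0: 'd' -> replacement #1
  pos 1: 'd' -> replacement #2
Total replacements: 2

2


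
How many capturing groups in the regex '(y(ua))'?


To count capturing groups, count each '(' that starts a group.
Pattern: '(y(ua))'
Walking through the pattern:
  Position 0: '(' -> group #1
  Position 2: '(' -> group #2
Total capturing groups: 2

2


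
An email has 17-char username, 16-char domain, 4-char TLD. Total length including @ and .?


An email address has format: username@domain.tld
Username length: 17
'@' character: 1
Domain length: 16
'.' character: 1
TLD length: 4
Total = 17 + 1 + 16 + 1 + 4 = 39

39


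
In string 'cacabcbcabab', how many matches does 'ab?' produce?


Pattern 'ab?' matches 'a' optionally followed by 'b'.
String: 'cacabcbcabab'
Scanning left to right for 'a' then checking next char:
  Match 1: 'a' (a not followed by b)
  Match 2: 'ab' (a followed by b)
  Match 3: 'ab' (a followed by b)
  Match 4: 'ab' (a followed by b)
Total matches: 4

4


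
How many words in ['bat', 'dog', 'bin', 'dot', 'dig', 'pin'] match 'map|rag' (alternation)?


Alternation 'map|rag' matches either 'map' or 'rag'.
Checking each word:
  'bat' -> no
  'dog' -> no
  'bin' -> no
  'dot' -> no
  'dig' -> no
  'pin' -> no
Matches: []
Count: 0

0


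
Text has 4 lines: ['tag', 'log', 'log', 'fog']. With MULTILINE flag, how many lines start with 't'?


With MULTILINE flag, ^ matches the start of each line.
Lines: ['tag', 'log', 'log', 'fog']
Checking which lines start with 't':
  Line 1: 'tag' -> MATCH
  Line 2: 'log' -> no
  Line 3: 'log' -> no
  Line 4: 'fog' -> no
Matching lines: ['tag']
Count: 1

1


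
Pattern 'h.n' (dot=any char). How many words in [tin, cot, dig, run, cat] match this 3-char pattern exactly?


Pattern 'h.n' means: starts with 'h', any single char, ends with 'n'.
Checking each word (must be exactly 3 chars):
  'tin' (len=3): no
  'cot' (len=3): no
  'dig' (len=3): no
  'run' (len=3): no
  'cat' (len=3): no
Matching words: []
Total: 0

0


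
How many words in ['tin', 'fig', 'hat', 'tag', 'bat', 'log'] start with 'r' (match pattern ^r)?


Pattern ^r anchors to start of word. Check which words begin with 'r':
  'tin' -> no
  'fig' -> no
  'hat' -> no
  'tag' -> no
  'bat' -> no
  'log' -> no
Matching words: []
Count: 0

0


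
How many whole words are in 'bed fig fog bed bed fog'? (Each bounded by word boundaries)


Word boundaries (\b) mark the start/end of each word.
Text: 'bed fig fog bed bed fog'
Splitting by whitespace:
  Word 1: 'bed'
  Word 2: 'fig'
  Word 3: 'fog'
  Word 4: 'bed'
  Word 5: 'bed'
  Word 6: 'fog'
Total whole words: 6

6


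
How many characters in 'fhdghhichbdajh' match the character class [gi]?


Character class [gi] matches any of: {g, i}
Scanning string 'fhdghhichbdajh' character by character:
  pos 0: 'f' -> no
  pos 1: 'h' -> no
  pos 2: 'd' -> no
  pos 3: 'g' -> MATCH
  pos 4: 'h' -> no
  pos 5: 'h' -> no
  pos 6: 'i' -> MATCH
  pos 7: 'c' -> no
  pos 8: 'h' -> no
  pos 9: 'b' -> no
  pos 10: 'd' -> no
  pos 11: 'a' -> no
  pos 12: 'j' -> no
  pos 13: 'h' -> no
Total matches: 2

2


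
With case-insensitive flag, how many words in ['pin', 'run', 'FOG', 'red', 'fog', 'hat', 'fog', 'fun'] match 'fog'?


Case-insensitive matching: compare each word's lowercase form to 'fog'.
  'pin' -> lower='pin' -> no
  'run' -> lower='run' -> no
  'FOG' -> lower='fog' -> MATCH
  'red' -> lower='red' -> no
  'fog' -> lower='fog' -> MATCH
  'hat' -> lower='hat' -> no
  'fog' -> lower='fog' -> MATCH
  'fun' -> lower='fun' -> no
Matches: ['FOG', 'fog', 'fog']
Count: 3

3


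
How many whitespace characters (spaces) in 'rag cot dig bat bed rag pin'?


\s matches whitespace characters (spaces, tabs, etc.).
Text: 'rag cot dig bat bed rag pin'
This text has 7 words separated by spaces.
Number of spaces = number of words - 1 = 7 - 1 = 6

6


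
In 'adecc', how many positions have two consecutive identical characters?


Looking for consecutive identical characters in 'adecc':
  pos 0-1: 'a' vs 'd' -> different
  pos 1-2: 'd' vs 'e' -> different
  pos 2-3: 'e' vs 'c' -> different
  pos 3-4: 'c' vs 'c' -> MATCH ('cc')
Consecutive identical pairs: ['cc']
Count: 1

1


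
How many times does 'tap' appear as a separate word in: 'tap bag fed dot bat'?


Scanning each word for exact match 'tap':
  Word 1: 'tap' -> MATCH
  Word 2: 'bag' -> no
  Word 3: 'fed' -> no
  Word 4: 'dot' -> no
  Word 5: 'bat' -> no
Total matches: 1

1


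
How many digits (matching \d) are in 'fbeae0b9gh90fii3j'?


\d matches any digit 0-9.
Scanning 'fbeae0b9gh90fii3j':
  pos 5: '0' -> DIGIT
  pos 7: '9' -> DIGIT
  pos 10: '9' -> DIGIT
  pos 11: '0' -> DIGIT
  pos 15: '3' -> DIGIT
Digits found: ['0', '9', '9', '0', '3']
Total: 5

5


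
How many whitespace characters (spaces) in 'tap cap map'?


\s matches whitespace characters (spaces, tabs, etc.).
Text: 'tap cap map'
This text has 3 words separated by spaces.
Number of spaces = number of words - 1 = 3 - 1 = 2

2


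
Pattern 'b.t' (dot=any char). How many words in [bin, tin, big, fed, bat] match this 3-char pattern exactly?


Pattern 'b.t' means: starts with 'b', any single char, ends with 't'.
Checking each word (must be exactly 3 chars):
  'bin' (len=3): no
  'tin' (len=3): no
  'big' (len=3): no
  'fed' (len=3): no
  'bat' (len=3): MATCH
Matching words: ['bat']
Total: 1

1


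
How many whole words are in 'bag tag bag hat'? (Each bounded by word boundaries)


Word boundaries (\b) mark the start/end of each word.
Text: 'bag tag bag hat'
Splitting by whitespace:
  Word 1: 'bag'
  Word 2: 'tag'
  Word 3: 'bag'
  Word 4: 'hat'
Total whole words: 4

4


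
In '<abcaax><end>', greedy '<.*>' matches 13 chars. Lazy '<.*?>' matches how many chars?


Greedy '<.*>' tries to match as MUCH as possible.
Lazy '<.*?>' tries to match as LITTLE as possible.

String: '<abcaax><end>'
Greedy '<.*>' starts at first '<' and extends to the LAST '>': '<abcaax><end>' (13 chars)
Lazy '<.*?>' starts at first '<' and stops at the FIRST '>': '<abcaax>' (8 chars)

8


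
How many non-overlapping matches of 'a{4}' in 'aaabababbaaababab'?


Pattern 'a{4}' matches exactly 4 consecutive a's (greedy, non-overlapping).
String: 'aaabababbaaababab'
Scanning for runs of a's:
  Run at pos 0: 'aaa' (length 3) -> 0 match(es)
  Run at pos 4: 'a' (length 1) -> 0 match(es)
  Run at pos 6: 'a' (length 1) -> 0 match(es)
  Run at pos 9: 'aaa' (length 3) -> 0 match(es)
  Run at pos 13: 'a' (length 1) -> 0 match(es)
  Run at pos 15: 'a' (length 1) -> 0 match(es)
Matches found: []
Total: 0

0


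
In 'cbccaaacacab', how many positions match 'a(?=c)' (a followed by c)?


Lookahead 'a(?=c)' matches 'a' only when followed by 'c'.
String: 'cbccaaacacab'
Checking each position where char is 'a':
  pos 4: 'a' -> no (next='a')
  pos 5: 'a' -> no (next='a')
  pos 6: 'a' -> MATCH (next='c')
  pos 8: 'a' -> MATCH (next='c')
  pos 10: 'a' -> no (next='b')
Matching positions: [6, 8]
Count: 2

2


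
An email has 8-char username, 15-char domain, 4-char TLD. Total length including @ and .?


An email address has format: username@domain.tld
Username length: 8
'@' character: 1
Domain length: 15
'.' character: 1
TLD length: 4
Total = 8 + 1 + 15 + 1 + 4 = 29

29


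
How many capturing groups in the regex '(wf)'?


To count capturing groups, count each '(' that starts a group.
Pattern: '(wf)'
Walking through the pattern:
  Position 0: '(' -> group #1
Total capturing groups: 1

1


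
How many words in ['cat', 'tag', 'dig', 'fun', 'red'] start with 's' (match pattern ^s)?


Pattern ^s anchors to start of word. Check which words begin with 's':
  'cat' -> no
  'tag' -> no
  'dig' -> no
  'fun' -> no
  'red' -> no
Matching words: []
Count: 0

0


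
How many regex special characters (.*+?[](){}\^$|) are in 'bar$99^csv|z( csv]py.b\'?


Regex special characters are: . * + ? [ ] ( ) { } \ ^ $ |
Scanning 'bar$99^csv|z( csv]py.b\':
  pos 3: '$' -> SPECIAL
  pos 6: '^' -> SPECIAL
  pos 10: '|' -> SPECIAL
  pos 12: '(' -> SPECIAL
  pos 17: ']' -> SPECIAL
  pos 20: '.' -> SPECIAL
  pos 22: '\' -> SPECIAL
Special chars found: ['$', '^', '|', '(', ']', '.', '\\']
Total: 7

7


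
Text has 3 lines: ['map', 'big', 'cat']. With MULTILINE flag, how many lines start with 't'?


With MULTILINE flag, ^ matches the start of each line.
Lines: ['map', 'big', 'cat']
Checking which lines start with 't':
  Line 1: 'map' -> no
  Line 2: 'big' -> no
  Line 3: 'cat' -> no
Matching lines: []
Count: 0

0


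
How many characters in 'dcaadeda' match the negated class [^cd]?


Negated class [^cd] matches any char NOT in {c, d}
Scanning 'dcaadeda':
  pos 0: 'd' -> no (excluded)
  pos 1: 'c' -> no (excluded)
  pos 2: 'a' -> MATCH
  pos 3: 'a' -> MATCH
  pos 4: 'd' -> no (excluded)
  pos 5: 'e' -> MATCH
  pos 6: 'd' -> no (excluded)
  pos 7: 'a' -> MATCH
Total matches: 4

4


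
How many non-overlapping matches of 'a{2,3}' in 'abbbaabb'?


Pattern 'a{2,3}' matches between 2 and 3 consecutive a's (greedy).
String: 'abbbaabb'
Finding runs of a's and applying greedy matching:
  Run at pos 0: 'a' (length 1)
  Run at pos 4: 'aa' (length 2)
Matches: ['aa']
Count: 1

1


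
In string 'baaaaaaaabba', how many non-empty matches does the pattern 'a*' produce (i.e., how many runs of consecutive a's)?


Pattern 'a*' matches zero or more a's. We want non-empty runs of consecutive a's.
String: 'baaaaaaaabba'
Walking through the string to find runs of a's:
  Run 1: positions 1-8 -> 'aaaaaaaa'
  Run 2: positions 11-11 -> 'a'
Non-empty runs found: ['aaaaaaaa', 'a']
Count: 2

2


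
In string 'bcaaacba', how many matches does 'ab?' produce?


Pattern 'ab?' matches 'a' optionally followed by 'b'.
String: 'bcaaacba'
Scanning left to right for 'a' then checking next char:
  Match 1: 'a' (a not followed by b)
  Match 2: 'a' (a not followed by b)
  Match 3: 'a' (a not followed by b)
  Match 4: 'a' (a not followed by b)
Total matches: 4

4


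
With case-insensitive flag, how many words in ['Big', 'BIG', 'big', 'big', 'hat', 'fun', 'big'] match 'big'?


Case-insensitive matching: compare each word's lowercase form to 'big'.
  'Big' -> lower='big' -> MATCH
  'BIG' -> lower='big' -> MATCH
  'big' -> lower='big' -> MATCH
  'big' -> lower='big' -> MATCH
  'hat' -> lower='hat' -> no
  'fun' -> lower='fun' -> no
  'big' -> lower='big' -> MATCH
Matches: ['Big', 'BIG', 'big', 'big', 'big']
Count: 5

5


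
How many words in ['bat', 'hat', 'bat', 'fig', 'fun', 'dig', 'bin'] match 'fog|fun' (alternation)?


Alternation 'fog|fun' matches either 'fog' or 'fun'.
Checking each word:
  'bat' -> no
  'hat' -> no
  'bat' -> no
  'fig' -> no
  'fun' -> MATCH
  'dig' -> no
  'bin' -> no
Matches: ['fun']
Count: 1

1


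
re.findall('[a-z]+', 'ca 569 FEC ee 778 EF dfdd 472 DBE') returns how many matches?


Pattern '[a-z]+' finds one or more lowercase letters.
Text: 'ca 569 FEC ee 778 EF dfdd 472 DBE'
Scanning for matches:
  Match 1: 'ca'
  Match 2: 'ee'
  Match 3: 'dfdd'
Total matches: 3

3


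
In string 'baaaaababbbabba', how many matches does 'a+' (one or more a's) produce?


Pattern 'a+' matches one or more consecutive a's.
String: 'baaaaababbbabba'
Scanning for runs of a:
  Match 1: 'aaaaa' (length 5)
  Match 2: 'a' (length 1)
  Match 3: 'a' (length 1)
  Match 4: 'a' (length 1)
Total matches: 4

4


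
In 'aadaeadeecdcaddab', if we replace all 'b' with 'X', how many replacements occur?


re.sub('b', 'X', text) replaces every occurrence of 'b' with 'X'.
Text: 'aadaeadeecdcaddab'
Scanning for 'b':
  pos 16: 'b' -> replacement #1
Total replacements: 1

1


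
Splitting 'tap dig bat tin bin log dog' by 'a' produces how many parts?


Splitting by 'a' breaks the string at each occurrence of the separator.
Text: 'tap dig bat tin bin log dog'
Parts after split:
  Part 1: 't'
  Part 2: 'p dig b'
  Part 3: 't tin bin log dog'
Total parts: 3

3


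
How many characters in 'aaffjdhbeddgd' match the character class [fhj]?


Character class [fhj] matches any of: {f, h, j}
Scanning string 'aaffjdhbeddgd' character by character:
  pos 0: 'a' -> no
  pos 1: 'a' -> no
  pos 2: 'f' -> MATCH
  pos 3: 'f' -> MATCH
  pos 4: 'j' -> MATCH
  pos 5: 'd' -> no
  pos 6: 'h' -> MATCH
  pos 7: 'b' -> no
  pos 8: 'e' -> no
  pos 9: 'd' -> no
  pos 10: 'd' -> no
  pos 11: 'g' -> no
  pos 12: 'd' -> no
Total matches: 4

4


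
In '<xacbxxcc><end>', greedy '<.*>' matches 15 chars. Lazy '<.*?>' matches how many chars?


Greedy '<.*>' tries to match as MUCH as possible.
Lazy '<.*?>' tries to match as LITTLE as possible.

String: '<xacbxxcc><end>'
Greedy '<.*>' starts at first '<' and extends to the LAST '>': '<xacbxxcc><end>' (15 chars)
Lazy '<.*?>' starts at first '<' and stops at the FIRST '>': '<xacbxxcc>' (10 chars)

10


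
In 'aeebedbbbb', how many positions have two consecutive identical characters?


Looking for consecutive identical characters in 'aeebedbbbb':
  pos 0-1: 'a' vs 'e' -> different
  pos 1-2: 'e' vs 'e' -> MATCH ('ee')
  pos 2-3: 'e' vs 'b' -> different
  pos 3-4: 'b' vs 'e' -> different
  pos 4-5: 'e' vs 'd' -> different
  pos 5-6: 'd' vs 'b' -> different
  pos 6-7: 'b' vs 'b' -> MATCH ('bb')
  pos 7-8: 'b' vs 'b' -> MATCH ('bb')
  pos 8-9: 'b' vs 'b' -> MATCH ('bb')
Consecutive identical pairs: ['ee', 'bb', 'bb', 'bb']
Count: 4

4


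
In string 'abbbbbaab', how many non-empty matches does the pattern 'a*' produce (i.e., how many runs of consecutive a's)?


Pattern 'a*' matches zero or more a's. We want non-empty runs of consecutive a's.
String: 'abbbbbaab'
Walking through the string to find runs of a's:
  Run 1: positions 0-0 -> 'a'
  Run 2: positions 6-7 -> 'aa'
Non-empty runs found: ['a', 'aa']
Count: 2

2
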